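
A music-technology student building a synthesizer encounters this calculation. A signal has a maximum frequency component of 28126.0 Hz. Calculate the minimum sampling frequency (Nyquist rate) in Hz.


The Nyquist rate is twice the maximum frequency component.
fs_min = 2 * fmax
      = 2 * 28126.0
      = 56252.0 Hz

56252.0


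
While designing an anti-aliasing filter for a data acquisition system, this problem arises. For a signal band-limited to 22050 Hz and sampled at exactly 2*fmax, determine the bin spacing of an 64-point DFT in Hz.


Step 1 — Nyquist sampling rate:
fs = 2 * fmax = 2 * 22050 = 44100 Hz

Step 2 — DFT bin spacing:
df = fs / N = 44100 / 64 = 689.0625 Hz

689.0625 Hz


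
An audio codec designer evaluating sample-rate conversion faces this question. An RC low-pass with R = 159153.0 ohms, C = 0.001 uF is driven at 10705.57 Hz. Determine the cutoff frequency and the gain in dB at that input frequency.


Step 1 — cutoff frequency:
fc = 1 / (2*pi*R*C)
C = 0.001 uF = 1e-09 F
fc = 1 / (2*pi*159153.0*1e-09)
   = 1000.012 Hz

Step 2 — magnitude at f = 10705.57 Hz:
|H(f)| = 1 / sqrt(1 + (f/fc)^2)
f/fc = 10705.57 / 1000.012 = 10.705442
|H| = 1 / sqrt(1 + 114.606488) = 0.0930056
|H|_dB = 20*log10(0.0930056) = -20.63 dB

fc = 1000.012 Hz; |H(10705.57 Hz)| = -20.63 dB


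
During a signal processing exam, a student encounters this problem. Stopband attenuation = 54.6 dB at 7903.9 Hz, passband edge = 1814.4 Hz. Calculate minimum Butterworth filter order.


Butterworth filter order formula:
n = log10(10^(A/10) - 1) / (2 * log10(f_stop/f_pass))
10^(54.6/10) - 1 = 288402.1503
f_stop/f_pass = 7903.9 / 1814.4 = 4.3562
n = 4.2716 -> ceil = 5

5


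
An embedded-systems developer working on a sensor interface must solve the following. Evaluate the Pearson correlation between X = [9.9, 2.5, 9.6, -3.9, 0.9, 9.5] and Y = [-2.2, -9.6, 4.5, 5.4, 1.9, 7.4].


Pearson correlation coefficient (population):
r = cov(X,Y) / (std(X) * std(Y))
Mean X = 4.75, Mean Y = 1.2333
Cov(X,Y) = 2.203333
Std(X) = 5.280704, Std(Y) = 5.710419
r = 0.0731

0.0731


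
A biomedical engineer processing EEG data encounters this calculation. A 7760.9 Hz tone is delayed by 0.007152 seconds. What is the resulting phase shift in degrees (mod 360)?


Phase shift from frequency and time delay:
phi = 360 * f * t_delay
    = 360 * 7760.9 * 0.007152
    = 19982.14 degrees
    mod 360 = 182.14 degrees

182.14 degrees


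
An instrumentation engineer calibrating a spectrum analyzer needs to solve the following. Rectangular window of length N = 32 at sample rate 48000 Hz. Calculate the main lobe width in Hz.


Main lobe width for a rectangular window:
Width = 2 * fs / N
      = 2 * 48000 / 32
      = 96000 / 32
      = 3000.0 Hz

3000.0 Hz


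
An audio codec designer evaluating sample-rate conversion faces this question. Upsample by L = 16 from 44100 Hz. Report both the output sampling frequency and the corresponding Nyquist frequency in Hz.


Step 1 — output sample rate after interpolation by L:
fs_out = L * fs_in = 16 * 44100 = 705600 Hz

Step 2 — Nyquist frequency of the output stream:
f_Nyq = fs_out / 2 = 705600 / 2 = 352800.0 Hz

fs_out = 705600 Hz; f_Nyquist = 352800.0 Hz


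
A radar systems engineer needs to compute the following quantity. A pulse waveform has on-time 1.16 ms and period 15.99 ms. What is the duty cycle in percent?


Duty cycle as a percentage:
DC = (t_on / T) * 100
   = (1.16 / 15.99) * 100
   = 0.072545 * 100
   = 7.25 %

7.25 %


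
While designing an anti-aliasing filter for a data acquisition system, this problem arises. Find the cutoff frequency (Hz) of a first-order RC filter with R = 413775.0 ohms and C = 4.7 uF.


Cutoff frequency of a first-order RC filter:
fc = 1 / (2 * pi * R * C)
C = 4.7 uF = 4.7e-06 F
fc = 1 / (2 * pi * 413775.0 * 4.7e-06)
   = 1 / 12.219177502248
   = 0.081839 Hz

0.081839 Hz


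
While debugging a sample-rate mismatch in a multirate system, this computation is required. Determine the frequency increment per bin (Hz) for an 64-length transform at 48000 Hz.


DFT frequency resolution:
df = fs / N
   = 48000 / 64
   = 750.0 Hz

750.0 Hz


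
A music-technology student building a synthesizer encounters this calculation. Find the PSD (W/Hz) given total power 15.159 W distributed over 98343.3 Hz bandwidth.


Power spectral density:
PSD = P / BW
    = 15.159 / 98343.3
    = 0.00015414 W/Hz

0.00015414 W/Hz


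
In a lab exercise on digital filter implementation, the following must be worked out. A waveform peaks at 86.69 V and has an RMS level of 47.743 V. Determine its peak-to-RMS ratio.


Crest factor is the ratio of peak to RMS:
CF = V_peak / V_rms
   = 86.69 / 47.743
   = 1.8158

1.8158


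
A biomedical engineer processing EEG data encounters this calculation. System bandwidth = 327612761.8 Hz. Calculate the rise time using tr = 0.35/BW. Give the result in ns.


Rise time from bandwidth relationship:
tr = 0.35 / BW
   = 0.35 / 327612761.8
   = 1.068334451e-09 s
   = 1.0683 ns

1.0683 ns


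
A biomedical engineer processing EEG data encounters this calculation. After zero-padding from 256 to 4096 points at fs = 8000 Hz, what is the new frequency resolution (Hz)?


Frequency resolution after zero-padding:
N_padded = 256 * 16 = 4096
df = fs / N_padded
   = 8000 / 4096
   = 1.9531 Hz

1.9531 Hz


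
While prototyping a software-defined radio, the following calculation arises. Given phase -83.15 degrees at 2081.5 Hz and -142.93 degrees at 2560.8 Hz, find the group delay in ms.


Group delay from phase difference:
tau = -d(phi)/d(omega)
d(phi) = -59.78 deg = -1.043358 rad
d(omega) = 2*pi*(2560.8 - 2081.5) = 3011.5307 rad/s
tau = -(-1.043358) / 3011.5307
    = 0.3465 ms

0.3465 ms


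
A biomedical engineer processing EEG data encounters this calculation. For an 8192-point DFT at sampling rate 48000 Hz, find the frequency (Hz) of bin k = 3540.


Frequency of DFT bin k:
f_k = k * fs / N
    = 3540 * 48000 / 8192
    = 169920000 / 8192
    = 20742.188 Hz

20742.188 Hz


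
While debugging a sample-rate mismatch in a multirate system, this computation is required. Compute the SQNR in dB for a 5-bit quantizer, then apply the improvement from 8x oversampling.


Step 1 — baseline SQNR at Nyquist:
SQNR_base = 6.02*N + 1.76
          = 6.02*5 + 1.76
          = 31.86 dB

Step 2 — oversampling processing gain:
G = 10*log10(OSR) = 10*log10(8) = 9.03 dB

Step 3 — total:
SQNR_total = 31.86 + 9.03 = 40.89 dB

Base SQNR = 31.86 dB; oversampled SQNR = 40.89 dB


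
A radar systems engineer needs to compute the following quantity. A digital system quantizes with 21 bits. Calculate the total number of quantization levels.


Number of quantization levels = 2^N
= 2^21
= 2097152

2097152


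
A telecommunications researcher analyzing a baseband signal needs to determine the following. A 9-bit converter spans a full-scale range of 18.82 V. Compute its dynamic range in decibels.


Dynamic range from full-scale to LSB:
V_min = V_max / 2^bits = 18.82 / 2^9
DR = 20 * log10(V_max / V_min)
   = 20 * log10(2^9)
   = 20 * 9 * log10(2)
   = 54.19 dB

54.19 dB


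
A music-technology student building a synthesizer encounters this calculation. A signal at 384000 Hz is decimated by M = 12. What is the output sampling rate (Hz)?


Decimation reduces the sample rate:
fs_out = fs_in / M
       = 384000 / 12
       = 32000.0 Hz

32000.0 Hz


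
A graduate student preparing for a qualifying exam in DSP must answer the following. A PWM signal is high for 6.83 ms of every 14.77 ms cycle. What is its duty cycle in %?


Duty cycle as a percentage:
DC = (t_on / T) * 100
   = (6.83 / 14.77) * 100
   = 0.462424 * 100
   = 46.24 %

46.24 %


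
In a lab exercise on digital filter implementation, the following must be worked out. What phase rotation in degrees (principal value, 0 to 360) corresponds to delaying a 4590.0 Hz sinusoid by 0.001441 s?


Phase shift from frequency and time delay:
phi = 360 * f * t_delay
    = 360 * 4590.0 * 0.001441
    = 2381.11 degrees
    mod 360 = 221.11 degrees

221.11 degrees


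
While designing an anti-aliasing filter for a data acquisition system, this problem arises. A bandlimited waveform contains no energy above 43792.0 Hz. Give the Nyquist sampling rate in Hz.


The Nyquist rate is twice the maximum frequency component.
fs_min = 2 * fmax
      = 2 * 43792.0
      = 87584.0 Hz

87584.0


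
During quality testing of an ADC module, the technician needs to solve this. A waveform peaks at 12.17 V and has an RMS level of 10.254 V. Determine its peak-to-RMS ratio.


Crest factor is the ratio of peak to RMS:
CF = V_peak / V_rms
   = 12.17 / 10.254
   = 1.1869

1.1869


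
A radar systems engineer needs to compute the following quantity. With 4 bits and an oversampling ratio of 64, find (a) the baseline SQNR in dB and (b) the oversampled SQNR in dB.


Step 1 — baseline SQNR at Nyquist:
SQNR_base = 6.02*N + 1.76
          = 6.02*4 + 1.76
          = 25.84 dB

Step 2 — oversampling processing gain:
G = 10*log10(OSR) = 10*log10(64) = 18.06 dB

Step 3 — total:
SQNR_total = 25.84 + 18.06 = 43.9 dB

Base SQNR = 25.84 dB; oversampled SQNR = 43.9 dB


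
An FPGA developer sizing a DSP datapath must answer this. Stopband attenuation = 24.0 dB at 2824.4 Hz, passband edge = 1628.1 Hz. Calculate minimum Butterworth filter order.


Butterworth filter order formula:
n = log10(10^(A/10) - 1) / (2 * log10(f_stop/f_pass))
10^(24.0/10) - 1 = 250.1886
f_stop/f_pass = 2824.4 / 1628.1 = 1.7348
n = 5.0122 -> ceil = 6

6


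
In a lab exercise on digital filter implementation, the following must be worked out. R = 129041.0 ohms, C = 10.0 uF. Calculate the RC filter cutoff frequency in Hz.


Cutoff frequency of a first-order RC filter:
fc = 1 / (2 * pi * R * C)
C = 10.0 uF = 1e-05 F
fc = 1 / (2 * pi * 129041.0 * 1e-05)
   = 1 / 8.1078851522376
   = 0.123337 Hz

0.123337 Hz


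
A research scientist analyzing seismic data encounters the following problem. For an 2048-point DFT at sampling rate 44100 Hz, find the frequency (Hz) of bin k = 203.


Frequency of DFT bin k:
f_k = k * fs / N
    = 203 * 44100 / 2048
    = 8952300 / 2048
    = 4371.24 Hz

4371.24 Hz


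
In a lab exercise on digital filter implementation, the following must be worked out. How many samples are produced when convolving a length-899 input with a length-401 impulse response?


Linear convolution output length:
L = N + M - 1
  = 899 + 401 - 1
  = 1299 samples

1299


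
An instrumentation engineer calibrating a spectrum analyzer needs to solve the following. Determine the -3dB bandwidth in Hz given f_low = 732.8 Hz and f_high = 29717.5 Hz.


Bandwidth is the difference of -3dB frequencies:
BW = f_high - f_low
   = 29717.5 - 732.8
   = 28984.7 Hz

28984.7 Hz


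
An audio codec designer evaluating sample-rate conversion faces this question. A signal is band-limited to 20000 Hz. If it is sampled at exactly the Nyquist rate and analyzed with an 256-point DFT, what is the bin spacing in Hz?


Step 1 — Nyquist sampling rate:
fs = 2 * fmax = 2 * 20000 = 40000 Hz

Step 2 — DFT bin spacing:
df = fs / N = 40000 / 256 = 156.25 Hz

156.25 Hz


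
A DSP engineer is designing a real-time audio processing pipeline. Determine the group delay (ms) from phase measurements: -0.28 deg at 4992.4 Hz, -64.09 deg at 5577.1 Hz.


Group delay from phase difference:
tau = -d(phi)/d(omega)
d(phi) = -63.81 deg = -1.113695 rad
d(omega) = 2*pi*(5577.1 - 4992.4) = 3673.7784 rad/s
tau = -(-1.113695) / 3673.7784
    = 0.3031 ms

0.3031 ms


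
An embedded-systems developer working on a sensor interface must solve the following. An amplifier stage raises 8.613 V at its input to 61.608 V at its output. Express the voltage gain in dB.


Voltage gain in dB:
G = 20 * log10(Vout / Vin)
  = 20 * log10(61.608 / 8.613)
  = 20 * log10(7.152908)
  = 20 * 0.854483
  = 17.09 dB

17.09 dB


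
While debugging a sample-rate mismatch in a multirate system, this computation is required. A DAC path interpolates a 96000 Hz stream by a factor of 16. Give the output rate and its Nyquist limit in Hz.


Step 1 — output sample rate after interpolation by L:
fs_out = L * fs_in = 16 * 96000 = 1536000 Hz

Step 2 — Nyquist frequency of the output stream:
f_Nyq = fs_out / 2 = 1536000 / 2 = 768000.0 Hz

fs_out = 1536000 Hz; f_Nyquist = 768000.0 Hz


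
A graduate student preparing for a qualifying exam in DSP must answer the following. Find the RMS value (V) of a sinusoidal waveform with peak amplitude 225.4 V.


RMS voltage for a sinusoidal waveform:
V_rms = V_peak / sqrt(2)
      = 225.4 / 1.414214
      = 159.382 V

159.382 V


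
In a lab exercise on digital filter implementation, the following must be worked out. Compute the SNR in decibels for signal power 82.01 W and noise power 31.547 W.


SNR in decibels:
SNR = 10 * log10(Ps / Pn)
    = 10 * log10(82.01 / 31.547)
    = 10 * log10(2.5996)
    = 10 * 0.4149
    = 4.15 dB

4.15 dB


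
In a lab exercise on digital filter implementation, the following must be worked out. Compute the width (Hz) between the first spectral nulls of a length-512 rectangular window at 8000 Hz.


Main lobe width for a rectangular window:
Width = 2 * fs / N
      = 2 * 8000 / 512
      = 16000 / 512
      = 31.25 Hz

31.25 Hz


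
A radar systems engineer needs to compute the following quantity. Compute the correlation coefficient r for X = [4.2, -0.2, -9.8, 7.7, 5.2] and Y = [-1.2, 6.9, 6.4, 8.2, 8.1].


Pearson correlation coefficient (population):
r = cov(X,Y) / (std(X) * std(Y))
Mean X = 1.42, Mean Y = 5.68
Cov(X,Y) = -0.8416
Std(X) = 6.163895, Std(Y) = 3.508504
r = -0.0389

-0.0389


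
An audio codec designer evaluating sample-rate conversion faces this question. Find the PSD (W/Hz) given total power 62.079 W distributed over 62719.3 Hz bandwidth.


Power spectral density:
PSD = P / BW
    = 62.079 / 62719.3
    = 0.00098979 W/Hz

0.00098979 W/Hz


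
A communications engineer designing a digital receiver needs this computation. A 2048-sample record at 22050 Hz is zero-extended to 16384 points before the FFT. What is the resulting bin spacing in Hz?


Frequency resolution after zero-padding:
N_padded = 2048 * 8 = 16384
df = fs / N_padded
   = 22050 / 16384
   = 1.3458 Hz

1.3458 Hz


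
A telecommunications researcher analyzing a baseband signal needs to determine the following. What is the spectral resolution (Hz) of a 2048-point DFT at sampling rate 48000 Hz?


DFT frequency resolution:
df = fs / N
   = 48000 / 2048
   = 23.4375 Hz

23.4375 Hz


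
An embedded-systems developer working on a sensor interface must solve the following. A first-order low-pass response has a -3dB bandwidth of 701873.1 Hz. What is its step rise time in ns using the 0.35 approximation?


Rise time from bandwidth relationship:
tr = 0.35 / BW
   = 0.35 / 701873.1
   = 4.98665642e-07 s
   = 498.6656 ns

498.6656 ns


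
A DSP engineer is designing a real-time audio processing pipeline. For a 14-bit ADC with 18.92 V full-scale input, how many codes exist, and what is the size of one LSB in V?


Step 1 — number of quantization levels:
L = 2^N = 2^14 = 16384

Step 2 — LSB step size:
delta = Vfs / L
      = 18.92 / 16384
      = 0.00115479 V

Levels = 16384; step size = 0.00115479 V


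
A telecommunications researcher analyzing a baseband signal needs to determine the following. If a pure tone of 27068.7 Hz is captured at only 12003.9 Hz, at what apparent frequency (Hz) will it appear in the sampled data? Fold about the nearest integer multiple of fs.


Compute the nearest integer multiple of fs to the signal:
n = round(27068.7 / 12003.9) = 2
f_alias = |27068.7 - 2 * 12003.9|
        = |27068.7 - 24007.8|
        = 3060.9 Hz

3060.9


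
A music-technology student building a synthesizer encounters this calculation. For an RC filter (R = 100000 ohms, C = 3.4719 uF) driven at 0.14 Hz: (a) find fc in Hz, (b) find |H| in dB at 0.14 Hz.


Step 1 — cutoff frequency:
fc = 1 / (2*pi*R*C)
C = 3.4719 uF = 3.4719e-06 F
fc = 1 / (2*pi*100000*3.4719e-06)
   = 0.458409 Hz

Step 2 — magnitude at f = 0.14 Hz:
|H(f)| = 1 / sqrt(1 + (f/fc)^2)
f/fc = 0.14 / 0.458409 = 0.305404
|H| = 1 / sqrt(1 + 0.093272) = 0.9563919
|H|_dB = 20*log10(0.9563919) = -0.39 dB

fc = 0.458409 Hz; |H(0.14 Hz)| = -0.39 dB


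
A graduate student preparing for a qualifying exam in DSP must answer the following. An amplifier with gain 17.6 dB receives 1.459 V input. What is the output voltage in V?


Output voltage from dB gain:
V_out = V_in * 10^(gain_dB / 20)
      = 1.459 * 10^(17.6 / 20)
      = 1.459 * 7.585776
      = 11.0676 V

11.0676 V


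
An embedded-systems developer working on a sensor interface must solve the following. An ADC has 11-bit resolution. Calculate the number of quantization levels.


Number of quantization levels = 2^N
= 2^11
= 2048

2048


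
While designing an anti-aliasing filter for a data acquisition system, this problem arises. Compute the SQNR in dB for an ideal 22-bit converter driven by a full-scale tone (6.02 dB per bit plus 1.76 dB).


Theoretical SNR for a full-scale sinusoid:
SNR = 6.02 * N + 1.76
    = 6.02 * 22 + 1.76
    = 132.44 + 1.76
    = 134.2 dB

134.2 dB


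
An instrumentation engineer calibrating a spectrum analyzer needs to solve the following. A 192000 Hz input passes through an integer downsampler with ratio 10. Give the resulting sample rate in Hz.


Decimation reduces the sample rate:
fs_out = fs_in / M
       = 192000 / 10
       = 19200.0 Hz

19200.0 Hz


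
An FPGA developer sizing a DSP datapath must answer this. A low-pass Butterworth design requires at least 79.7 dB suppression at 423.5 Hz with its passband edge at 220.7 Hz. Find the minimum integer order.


Butterworth filter order formula:
n = log10(10^(A/10) - 1) / (2 * log10(f_stop/f_pass))
10^(79.7/10) - 1 = 93325429.0797
f_stop/f_pass = 423.5 / 220.7 = 1.9189
n = 14.0787 -> ceil = 15

15


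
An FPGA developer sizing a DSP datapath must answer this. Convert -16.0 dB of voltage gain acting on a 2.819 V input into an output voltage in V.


Output voltage from dB gain:
V_out = V_in * 10^(gain_dB / 20)
      = 2.819 * 10^(-16.0 / 20)
      = 2.819 * 0.158489
      = 0.4468 V

0.4468 V


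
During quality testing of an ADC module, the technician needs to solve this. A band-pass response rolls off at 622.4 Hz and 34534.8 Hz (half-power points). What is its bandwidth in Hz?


Bandwidth is the difference of -3dB frequencies:
BW = f_high - f_low
   = 34534.8 - 622.4
   = 33912.4 Hz

33912.4 Hz


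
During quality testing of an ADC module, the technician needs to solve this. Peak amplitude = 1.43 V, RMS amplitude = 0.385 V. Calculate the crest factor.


Crest factor is the ratio of peak to RMS:
CF = V_peak / V_rms
   = 1.43 / 0.385
   = 3.7143

3.7143


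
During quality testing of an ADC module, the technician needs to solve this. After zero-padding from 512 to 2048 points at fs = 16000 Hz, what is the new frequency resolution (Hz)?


Frequency resolution after zero-padding:
N_padded = 512 * 4 = 2048
df = fs / N_padded
   = 16000 / 2048
   = 7.8125 Hz

7.8125 Hz


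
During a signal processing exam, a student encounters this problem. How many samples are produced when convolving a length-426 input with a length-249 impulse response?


Linear convolution output length:
L = N + M - 1
  = 426 + 249 - 1
  = 674 samples

674


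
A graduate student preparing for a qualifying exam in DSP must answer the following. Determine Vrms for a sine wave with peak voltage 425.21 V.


RMS voltage for a sinusoidal waveform:
V_rms = V_peak / sqrt(2)
      = 425.21 / 1.414214
      = 300.669 V

300.669 V


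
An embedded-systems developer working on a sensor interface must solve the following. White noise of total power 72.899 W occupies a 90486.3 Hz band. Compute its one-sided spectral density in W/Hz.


Power spectral density:
PSD = P / BW
    = 72.899 / 90486.3
    = 0.00080564 W/Hz

0.00080564 W/Hz


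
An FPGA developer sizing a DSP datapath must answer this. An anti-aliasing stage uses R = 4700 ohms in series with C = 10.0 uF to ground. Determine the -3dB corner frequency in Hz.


Cutoff frequency of a first-order RC filter:
fc = 1 / (2 * pi * R * C)
C = 10.0 uF = 1e-05 F
fc = 1 / (2 * pi * 4700 * 1e-05)
   = 1 / 0.29530970943744
   = 3.386275 Hz

3.386275 Hz


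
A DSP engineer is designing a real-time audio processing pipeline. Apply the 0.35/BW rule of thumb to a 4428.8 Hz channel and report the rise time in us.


Rise time from bandwidth relationship:
tr = 0.35 / BW
   = 0.35 / 4428.8
   = 7.902817919e-05 s
   = 79.0282 us

79.0282 us


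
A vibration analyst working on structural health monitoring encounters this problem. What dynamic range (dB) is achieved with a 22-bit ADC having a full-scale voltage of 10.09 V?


Dynamic range from full-scale to LSB:
V_min = V_max / 2^bits = 10.09 / 2^22
DR = 20 * log10(V_max / V_min)
   = 20 * log10(2^22)
   = 20 * 22 * log10(2)
   = 132.45 dB

132.45 dB


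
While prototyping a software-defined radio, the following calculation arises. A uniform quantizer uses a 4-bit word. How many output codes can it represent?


Number of quantization levels = 2^N
= 2^4
= 16

16


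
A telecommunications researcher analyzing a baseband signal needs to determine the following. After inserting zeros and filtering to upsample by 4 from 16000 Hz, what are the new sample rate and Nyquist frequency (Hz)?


Step 1 — output sample rate after interpolation by L:
fs_out = L * fs_in = 4 * 16000 = 64000 Hz

Step 2 — Nyquist frequency of the output stream:
f_Nyq = fs_out / 2 = 64000 / 2 = 32000.0 Hz

fs_out = 64000 Hz; f_Nyquist = 32000.0 Hz


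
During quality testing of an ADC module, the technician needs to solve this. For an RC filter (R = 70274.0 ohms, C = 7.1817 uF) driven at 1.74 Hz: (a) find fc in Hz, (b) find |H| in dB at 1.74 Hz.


Step 1 — cutoff frequency:
fc = 1 / (2*pi*R*C)
C = 7.1817 uF = 7.1817e-06 F
fc = 1 / (2*pi*70274.0*7.1817e-06)
   = 0.315354 Hz

Step 2 — magnitude at f = 1.74 Hz:
|H(f)| = 1 / sqrt(1 + (f/fc)^2)
f/fc = 1.74 / 0.315354 = 5.517609
|H| = 1 / sqrt(1 + 30.444009) = 0.1783327
|H|_dB = 20*log10(0.1783327) = -14.98 dB

fc = 0.315354 Hz; |H(1.74 Hz)| = -14.98 dB


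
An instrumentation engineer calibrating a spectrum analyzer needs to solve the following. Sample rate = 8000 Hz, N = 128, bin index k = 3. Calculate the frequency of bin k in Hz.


Frequency of DFT bin k:
f_k = k * fs / N
    = 3 * 8000 / 128
    = 24000 / 128
    = 187.5 Hz

187.5 Hz


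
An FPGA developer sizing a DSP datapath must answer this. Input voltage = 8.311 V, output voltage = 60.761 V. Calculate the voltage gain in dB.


Voltage gain in dB:
G = 20 * log10(Vout / Vin)
  = 20 * log10(60.761 / 8.311)
  = 20 * log10(7.310913)
  = 20 * 0.863972
  = 17.28 dB

17.28 dB


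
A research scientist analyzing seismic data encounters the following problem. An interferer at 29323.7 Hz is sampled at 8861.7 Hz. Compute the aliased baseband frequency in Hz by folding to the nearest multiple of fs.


Compute the nearest integer multiple of fs to the signal:
n = round(29323.7 / 8861.7) = 3
f_alias = |29323.7 - 3 * 8861.7|
        = |29323.7 - 26585.1|
        = 2738.6 Hz

2738.6


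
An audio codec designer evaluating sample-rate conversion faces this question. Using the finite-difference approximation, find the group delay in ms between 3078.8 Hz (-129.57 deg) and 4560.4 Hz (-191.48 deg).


Group delay from phase difference:
tau = -d(phi)/d(omega)
d(phi) = -61.91 deg = -1.080533 rad
d(omega) = 2*pi*(4560.4 - 3078.8) = 9309.1674 rad/s
tau = -(-1.080533) / 9309.1674
    = 0.1161 ms

0.1161 ms


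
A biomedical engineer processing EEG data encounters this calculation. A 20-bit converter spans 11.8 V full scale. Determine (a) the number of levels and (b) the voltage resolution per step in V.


Step 1 — number of quantization levels:
L = 2^N = 2^20 = 1048576

Step 2 — LSB step size:
delta = Vfs / L
      = 11.8 / 1048576
      = 1.125e-05 V

Levels = 1048576; step size = 1.125e-05 V


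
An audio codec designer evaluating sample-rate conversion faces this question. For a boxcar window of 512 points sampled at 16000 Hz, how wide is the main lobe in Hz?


Main lobe width for a rectangular window:
Width = 2 * fs / N
      = 2 * 16000 / 512
      = 32000 / 512
      = 62.5 Hz

62.5 Hz


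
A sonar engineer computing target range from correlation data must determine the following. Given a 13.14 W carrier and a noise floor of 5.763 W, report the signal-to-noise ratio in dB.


SNR in decibels:
SNR = 10 * log10(Ps / Pn)
    = 10 * log10(13.14 / 5.763)
    = 10 * log10(2.2801)
    = 10 * 0.3579
    = 3.58 dB

3.58 dB


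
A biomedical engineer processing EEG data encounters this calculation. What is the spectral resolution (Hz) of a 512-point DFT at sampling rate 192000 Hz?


DFT frequency resolution:
df = fs / N
   = 192000 / 512
   = 375.0 Hz

375.0 Hz


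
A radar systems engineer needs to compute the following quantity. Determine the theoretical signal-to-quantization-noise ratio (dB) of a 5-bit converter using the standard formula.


Theoretical SNR for a full-scale sinusoid:
SNR = 6.02 * N + 1.76
    = 6.02 * 5 + 1.76
    = 30.1 + 1.76
    = 31.86 dB

31.86 dB


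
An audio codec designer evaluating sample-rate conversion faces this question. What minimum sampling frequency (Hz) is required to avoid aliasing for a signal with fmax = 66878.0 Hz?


The Nyquist rate is twice the maximum frequency component.
fs_min = 2 * fmax
      = 2 * 66878.0
      = 133756.0 Hz

133756.0


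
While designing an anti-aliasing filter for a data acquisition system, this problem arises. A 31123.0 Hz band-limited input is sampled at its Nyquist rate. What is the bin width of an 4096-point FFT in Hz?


Step 1 — Nyquist sampling rate:
fs = 2 * fmax = 2 * 31123.0 = 62246.0 Hz

Step 2 — DFT bin spacing:
df = fs / N = 62246.0 / 4096 = 15.1968 Hz

15.1968 Hz


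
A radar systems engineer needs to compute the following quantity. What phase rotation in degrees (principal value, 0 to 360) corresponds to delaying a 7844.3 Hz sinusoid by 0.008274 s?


Phase shift from frequency and time delay:
phi = 360 * f * t_delay
    = 360 * 7844.3 * 0.008274
    = 23365.35 degrees
    mod 360 = 325.35 degrees

325.35 degrees


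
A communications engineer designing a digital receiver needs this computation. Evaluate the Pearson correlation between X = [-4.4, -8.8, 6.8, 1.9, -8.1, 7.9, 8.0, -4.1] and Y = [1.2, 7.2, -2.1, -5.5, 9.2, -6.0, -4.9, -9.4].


Pearson correlation coefficient (population):
r = cov(X,Y) / (std(X) * std(Y))
Mean X = -0.1, Mean Y = -1.2875
Cov(X,Y) = -27.1225
Std(X) = 6.665208, Std(Y) = 6.201701
r = -0.6562

-0.6562


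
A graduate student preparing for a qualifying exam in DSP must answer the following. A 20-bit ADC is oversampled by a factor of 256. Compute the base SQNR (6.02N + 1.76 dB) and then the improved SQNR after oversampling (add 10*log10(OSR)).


Step 1 — baseline SQNR at Nyquist:
SQNR_base = 6.02*N + 1.76
          = 6.02*20 + 1.76
          = 122.16 dB

Step 2 — oversampling processing gain:
G = 10*log10(OSR) = 10*log10(256) = 24.08 dB

Step 3 — total:
SQNR_total = 122.16 + 24.08 = 146.24 dB

Base SQNR = 122.16 dB; oversampled SQNR = 146.24 dB


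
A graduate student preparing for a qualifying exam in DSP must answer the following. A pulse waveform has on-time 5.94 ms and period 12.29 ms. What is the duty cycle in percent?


Duty cycle as a percentage:
DC = (t_on / T) * 100
   = (5.94 / 12.29) * 100
   = 0.48332 * 100
   = 48.33 %

48.33 %


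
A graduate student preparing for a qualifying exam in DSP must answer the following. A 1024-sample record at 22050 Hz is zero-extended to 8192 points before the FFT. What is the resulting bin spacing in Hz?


Frequency resolution after zero-padding:
N_padded = 1024 * 8 = 8192
df = fs / N_padded
   = 22050 / 8192
   = 2.6917 Hz

2.6917 Hz


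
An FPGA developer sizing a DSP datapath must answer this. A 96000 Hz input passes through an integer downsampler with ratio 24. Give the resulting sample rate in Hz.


Decimation reduces the sample rate:
fs_out = fs_in / M
       = 96000 / 24
       = 4000.0 Hz

4000.0 Hz


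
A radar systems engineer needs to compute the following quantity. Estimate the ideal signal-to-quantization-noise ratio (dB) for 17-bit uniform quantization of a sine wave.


Theoretical SNR for a full-scale sinusoid:
SNR = 6.02 * N + 1.76
    = 6.02 * 17 + 1.76
    = 102.34 + 1.76
    = 104.1 dB

104.1 dB


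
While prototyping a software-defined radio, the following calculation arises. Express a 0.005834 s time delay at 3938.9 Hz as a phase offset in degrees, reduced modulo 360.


Phase shift from frequency and time delay:
phi = 360 * f * t_delay
    = 360 * 3938.9 * 0.005834
    = 8272.64 degrees
    mod 360 = 352.64 degrees

352.64 degrees


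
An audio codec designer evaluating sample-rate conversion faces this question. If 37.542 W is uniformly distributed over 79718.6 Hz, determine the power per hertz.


Power spectral density:
PSD = P / BW
    = 37.542 / 79718.6
    = 0.00047093 W/Hz

0.00047093 W/Hz


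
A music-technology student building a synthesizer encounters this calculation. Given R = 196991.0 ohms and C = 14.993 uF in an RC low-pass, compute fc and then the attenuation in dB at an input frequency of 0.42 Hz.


Step 1 — cutoff frequency:
fc = 1 / (2*pi*R*C)
C = 14.993 uF = 1.4993e-05 F
fc = 1 / (2*pi*196991.0*1.4993e-05)
   = 0.0538871 Hz

Step 2 — magnitude at f = 0.42 Hz:
|H(f)| = 1 / sqrt(1 + (f/fc)^2)
f/fc = 0.42 / 0.0538871 = 7.794073
|H| = 1 / sqrt(1 + 60.747574) = 0.1272595
|H|_dB = 20*log10(0.1272595) = -17.91 dB

fc = 0.0538871 Hz; |H(0.42 Hz)| = -17.91 dB


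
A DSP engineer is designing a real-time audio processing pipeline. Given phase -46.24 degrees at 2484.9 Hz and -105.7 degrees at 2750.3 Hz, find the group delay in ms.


Group delay from phase difference:
tau = -d(phi)/d(omega)
d(phi) = -59.46 deg = -1.037773 rad
d(omega) = 2*pi*(2750.3 - 2484.9) = 1667.5574 rad/s
tau = -(-1.037773) / 1667.5574
    = 0.6223 ms

0.6223 ms


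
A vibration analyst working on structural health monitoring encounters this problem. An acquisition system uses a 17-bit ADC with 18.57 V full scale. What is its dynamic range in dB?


Dynamic range from full-scale to LSB:
V_min = V_max / 2^bits = 18.57 / 2^17
DR = 20 * log10(V_max / V_min)
   = 20 * log10(2^17)
   = 20 * 17 * log10(2)
   = 102.35 dB

102.35 dB


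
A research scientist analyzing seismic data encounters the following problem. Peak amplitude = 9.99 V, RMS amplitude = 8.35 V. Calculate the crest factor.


Crest factor is the ratio of peak to RMS:
CF = V_peak / V_rms
   = 9.99 / 8.35
   = 1.1964

1.1964


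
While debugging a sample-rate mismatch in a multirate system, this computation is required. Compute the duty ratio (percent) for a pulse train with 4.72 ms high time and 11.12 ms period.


Duty cycle as a percentage:
DC = (t_on / T) * 100
   = (4.72 / 11.12) * 100
   = 0.42446 * 100
   = 42.45 %

42.45 %


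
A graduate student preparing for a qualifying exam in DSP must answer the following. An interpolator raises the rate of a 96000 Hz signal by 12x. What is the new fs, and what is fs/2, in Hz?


Step 1 — output sample rate after interpolation by L:
fs_out = L * fs_in = 12 * 96000 = 1152000 Hz

Step 2 — Nyquist frequency of the output stream:
f_Nyq = fs_out / 2 = 1152000 / 2 = 576000.0 Hz

fs_out = 1152000 Hz; f_Nyquist = 576000.0 Hz


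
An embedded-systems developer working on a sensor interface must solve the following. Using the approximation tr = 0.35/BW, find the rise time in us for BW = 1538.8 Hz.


Rise time from bandwidth relationship:
tr = 0.35 / BW
   = 0.35 / 1538.8
   = 0.000227449961 s
   = 227.45 us

227.45 us


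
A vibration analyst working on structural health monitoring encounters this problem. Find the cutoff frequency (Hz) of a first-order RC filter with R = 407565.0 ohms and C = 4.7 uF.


Cutoff frequency of a first-order RC filter:
fc = 1 / (2 * pi * R * C)
C = 4.7 uF = 4.7e-06 F
fc = 1 / (2 * pi * 407565.0 * 4.7e-06)
   = 1 / 12.035790172687
   = 0.083086 Hz

0.083086 Hz


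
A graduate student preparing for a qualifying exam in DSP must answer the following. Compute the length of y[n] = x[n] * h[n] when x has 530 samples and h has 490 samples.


Linear convolution output length:
L = N + M - 1
  = 530 + 490 - 1
  = 1019 samples

1019


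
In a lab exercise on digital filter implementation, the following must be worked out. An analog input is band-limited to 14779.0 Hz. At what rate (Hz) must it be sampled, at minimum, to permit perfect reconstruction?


The Nyquist rate is twice the maximum frequency component.
fs_min = 2 * fmax
      = 2 * 14779.0
      = 29558.0 Hz

29558.0


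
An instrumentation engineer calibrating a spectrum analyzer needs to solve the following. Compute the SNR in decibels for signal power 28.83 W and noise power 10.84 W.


SNR in decibels:
SNR = 10 * log10(Ps / Pn)
    = 10 * log10(28.83 / 10.84)
    = 10 * log10(2.6596)
    = 10 * 0.4248
    = 4.25 dB

4.25 dB


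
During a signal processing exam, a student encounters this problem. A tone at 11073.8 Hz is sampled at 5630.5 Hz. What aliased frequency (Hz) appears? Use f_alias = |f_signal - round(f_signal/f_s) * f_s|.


Compute the nearest integer multiple of fs to the signal:
n = round(11073.8 / 5630.5) = 2
f_alias = |11073.8 - 2 * 5630.5|
        = |11073.8 - 11261.0|
        = 187.2 Hz

187.2


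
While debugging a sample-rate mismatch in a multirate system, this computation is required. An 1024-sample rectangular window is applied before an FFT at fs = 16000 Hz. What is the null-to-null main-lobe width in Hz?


Main lobe width for a rectangular window:
Width = 2 * fs / N
      = 2 * 16000 / 1024
      = 32000 / 1024
      = 31.25 Hz

31.25 Hz


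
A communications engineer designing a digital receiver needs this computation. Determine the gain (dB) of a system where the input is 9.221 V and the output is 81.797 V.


Voltage gain in dB:
G = 20 * log10(Vout / Vin)
  = 20 * log10(81.797 / 9.221)
  = 20 * log10(8.87073)
  = 20 * 0.947959
  = 18.96 dB

18.96 dB


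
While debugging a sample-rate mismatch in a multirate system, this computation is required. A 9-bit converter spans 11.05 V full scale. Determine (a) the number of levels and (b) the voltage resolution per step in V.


Step 1 — number of quantization levels:
L = 2^N = 2^9 = 512

Step 2 — LSB step size:
delta = Vfs / L
      = 11.05 / 512
      = 0.02158203 V

Levels = 512; step size = 0.02158203 V


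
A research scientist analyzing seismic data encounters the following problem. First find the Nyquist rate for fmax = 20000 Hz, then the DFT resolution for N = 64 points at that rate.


Step 1 — Nyquist sampling rate:
fs = 2 * fmax = 2 * 20000 = 40000 Hz

Step 2 — DFT bin spacing:
df = fs / N = 40000 / 64 = 625.0 Hz

625.0 Hz


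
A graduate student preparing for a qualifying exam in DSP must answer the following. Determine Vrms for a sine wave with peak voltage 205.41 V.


RMS voltage for a sinusoidal waveform:
V_rms = V_peak / sqrt(2)
      = 205.41 / 1.414214
      = 145.247 V

145.247 V


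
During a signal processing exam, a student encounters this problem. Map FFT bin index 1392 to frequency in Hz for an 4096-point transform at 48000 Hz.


Frequency of DFT bin k:
f_k = k * fs / N
    = 1392 * 48000 / 4096
    = 66816000 / 4096
    = 16312.5 Hz

16312.5 Hz


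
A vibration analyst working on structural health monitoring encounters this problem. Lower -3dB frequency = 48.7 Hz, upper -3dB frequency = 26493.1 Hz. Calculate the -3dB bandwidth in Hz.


Bandwidth is the difference of -3dB frequencies:
BW = f_high - f_low
   = 26493.1 - 48.7
   = 26444.4 Hz

26444.4 Hz


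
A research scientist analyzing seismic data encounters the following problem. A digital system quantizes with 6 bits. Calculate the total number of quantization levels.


Number of quantization levels = 2^N
= 2^6
= 64

64


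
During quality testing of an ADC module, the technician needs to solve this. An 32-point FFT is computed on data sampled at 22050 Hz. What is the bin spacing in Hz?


DFT frequency resolution:
df = fs / N
   = 22050 / 32
   = 689.0625 Hz

689.0625 Hz


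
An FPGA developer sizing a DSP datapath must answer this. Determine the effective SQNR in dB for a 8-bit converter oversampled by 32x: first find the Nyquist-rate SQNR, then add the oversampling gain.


Step 1 — baseline SQNR at Nyquist:
SQNR_base = 6.02*N + 1.76
          = 6.02*8 + 1.76
          = 49.92 dB

Step 2 — oversampling processing gain:
G = 10*log10(OSR) = 10*log10(32) = 15.05 dB

Step 3 — total:
SQNR_total = 49.92 + 15.05 = 64.97 dB

Base SQNR = 49.92 dB; oversampled SQNR = 64.97 dB


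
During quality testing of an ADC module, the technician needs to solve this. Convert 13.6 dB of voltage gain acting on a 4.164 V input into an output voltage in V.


Output voltage from dB gain:
V_out = V_in * 10^(gain_dB / 20)
      = 4.164 * 10^(13.6 / 20)
      = 4.164 * 4.786301
      = 19.9302 V

19.9302 V


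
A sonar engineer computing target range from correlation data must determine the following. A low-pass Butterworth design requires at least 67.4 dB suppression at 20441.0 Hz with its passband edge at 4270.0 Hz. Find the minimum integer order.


Butterworth filter order formula:
n = log10(10^(A/10) - 1) / (2 * log10(f_stop/f_pass))
10^(67.4/10) - 1 = 5495407.7386
f_stop/f_pass = 20441.0 / 4270.0 = 4.7871
n = 4.9553 -> ceil = 5

5


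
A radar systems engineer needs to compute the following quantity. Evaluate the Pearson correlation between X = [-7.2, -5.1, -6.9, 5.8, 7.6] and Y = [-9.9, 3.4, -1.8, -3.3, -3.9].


Pearson correlation coefficient (population):
r = cov(X,Y) / (std(X) * std(Y))
Mean X = -1.16, Mean Y = -3.1
Cov(X,Y) = -0.08
Std(X) = 6.482777, Std(Y) = 4.262863
r = -0.0029

-0.0029


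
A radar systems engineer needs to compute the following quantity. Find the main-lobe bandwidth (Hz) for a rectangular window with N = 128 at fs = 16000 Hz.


Main lobe width for a rectangular window:
Width = 2 * fs / N
      = 2 * 16000 / 128
      = 32000 / 128
      = 250.0 Hz

250.0 Hz


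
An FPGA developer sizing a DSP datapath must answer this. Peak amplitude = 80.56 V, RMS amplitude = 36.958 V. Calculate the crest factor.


Crest factor is the ratio of peak to RMS:
CF = V_peak / V_rms
   = 80.56 / 36.958
   = 2.1798

2.1798


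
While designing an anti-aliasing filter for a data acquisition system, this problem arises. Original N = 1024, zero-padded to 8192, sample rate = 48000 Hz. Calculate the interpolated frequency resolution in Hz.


Frequency resolution after zero-padding:
N_padded = 1024 * 8 = 8192
df = fs / N_padded
   = 48000 / 8192
   = 5.8594 Hz

5.8594 Hz


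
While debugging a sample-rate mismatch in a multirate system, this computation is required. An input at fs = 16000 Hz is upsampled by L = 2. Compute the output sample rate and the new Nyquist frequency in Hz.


Step 1 — output sample rate after interpolation by L:
fs_out = L * fs_in = 2 * 16000 = 32000 Hz

Step 2 — Nyquist frequency of the output stream:
f_Nyq = fs_out / 2 = 32000 / 2 = 16000.0 Hz

fs_out = 32000 Hz; f_Nyquist = 16000.0 Hz


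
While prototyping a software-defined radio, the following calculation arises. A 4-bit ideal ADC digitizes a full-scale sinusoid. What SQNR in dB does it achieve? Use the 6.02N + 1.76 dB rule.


Theoretical SNR for a full-scale sinusoid:
SNR = 6.02 * N + 1.76
    = 6.02 * 4 + 1.76
    = 24.08 + 1.76
    = 25.84 dB

25.84 dB


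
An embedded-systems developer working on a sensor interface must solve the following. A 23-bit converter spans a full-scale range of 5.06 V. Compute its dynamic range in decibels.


Dynamic range from full-scale to LSB:
V_min = V_max / 2^bits = 5.06 / 2^23
DR = 20 * log10(V_max / V_min)
   = 20 * log10(2^23)
   = 20 * 23 * log10(2)
   = 138.47 dB

138.47 dB
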